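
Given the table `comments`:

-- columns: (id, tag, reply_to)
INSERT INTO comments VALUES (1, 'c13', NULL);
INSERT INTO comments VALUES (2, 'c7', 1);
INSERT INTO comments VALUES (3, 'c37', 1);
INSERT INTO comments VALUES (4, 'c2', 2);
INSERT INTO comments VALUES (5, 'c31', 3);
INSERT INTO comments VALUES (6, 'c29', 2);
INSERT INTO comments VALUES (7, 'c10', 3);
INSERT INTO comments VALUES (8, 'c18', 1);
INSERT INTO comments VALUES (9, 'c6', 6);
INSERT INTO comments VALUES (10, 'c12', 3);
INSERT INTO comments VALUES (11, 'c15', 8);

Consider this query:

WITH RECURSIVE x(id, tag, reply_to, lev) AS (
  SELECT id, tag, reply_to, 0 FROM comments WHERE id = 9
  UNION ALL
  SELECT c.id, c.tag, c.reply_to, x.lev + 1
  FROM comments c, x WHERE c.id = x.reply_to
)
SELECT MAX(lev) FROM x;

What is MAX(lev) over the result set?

Base: id=9 (c6), reply_to=6, lev 0.
Iteration 1: join on id=6 -> c29 (id 6, reply_to=2, lev 1).
Iteration 2: join on id=2 -> c7 (id 2, reply_to=1, lev 2).
Iteration 3: join on id=1 -> c13 (id 1, reply_to=NULL, lev 3).
Iteration 4: reply_to is NULL; no match; recursion stops.
lev values: 0, 1, 2, 3; the maximum is 3.

3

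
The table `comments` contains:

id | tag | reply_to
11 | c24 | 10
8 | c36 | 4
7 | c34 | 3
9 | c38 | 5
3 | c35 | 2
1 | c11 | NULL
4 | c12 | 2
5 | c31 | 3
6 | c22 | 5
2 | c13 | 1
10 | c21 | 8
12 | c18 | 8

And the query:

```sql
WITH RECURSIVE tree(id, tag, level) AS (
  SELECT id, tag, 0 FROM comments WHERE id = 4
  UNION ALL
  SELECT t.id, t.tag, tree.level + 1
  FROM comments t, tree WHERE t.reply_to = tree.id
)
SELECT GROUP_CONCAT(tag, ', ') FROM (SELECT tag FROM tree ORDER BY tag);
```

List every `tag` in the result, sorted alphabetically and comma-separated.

Base: id=4 (c12) at level 0.
Iteration 1: rows with reply_to in {4} -> c36 (id 8, level 1).
Iteration 2: rows with reply_to in {8} -> c21 (id 10, level 2), c18 (id 12, level 2).
Iteration 3: rows with reply_to in {10,12} -> c24 (id 11, level 3).
Iteration 4: no rows with reply_to in {11}; recursion stops.

c12, c18, c21, c24, c36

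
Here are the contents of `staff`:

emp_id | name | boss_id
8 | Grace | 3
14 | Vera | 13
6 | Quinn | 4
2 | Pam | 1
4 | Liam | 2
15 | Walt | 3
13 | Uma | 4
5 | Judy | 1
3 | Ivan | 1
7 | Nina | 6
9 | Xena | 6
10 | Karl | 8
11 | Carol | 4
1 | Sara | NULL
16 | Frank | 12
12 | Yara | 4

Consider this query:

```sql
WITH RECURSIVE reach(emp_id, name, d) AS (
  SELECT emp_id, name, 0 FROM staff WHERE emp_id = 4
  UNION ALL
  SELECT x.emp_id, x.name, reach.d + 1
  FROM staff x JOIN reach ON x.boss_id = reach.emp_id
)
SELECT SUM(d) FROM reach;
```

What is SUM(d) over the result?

12

Base: emp_id=4 (Liam) at d 0.
Iteration 1: rows with boss_id in {4} -> Quinn (id 6, d 1), Carol (id 11, d 1), Yara (id 12, d 1), Uma (id 13, d 1).
Iteration 2: rows with boss_id in {6,11,12,13} -> Nina (id 7, d 2), Xena (id 9, d 2), Vera (id 14, d 2), Frank (id 16, d 2).
Iteration 3: no rows with boss_id in {7,9,14,16}; recursion stops.
SUM(d) = 0 + 1 + 1 + 1 + 1 + 2 + 2 + 2 + 2 = 12.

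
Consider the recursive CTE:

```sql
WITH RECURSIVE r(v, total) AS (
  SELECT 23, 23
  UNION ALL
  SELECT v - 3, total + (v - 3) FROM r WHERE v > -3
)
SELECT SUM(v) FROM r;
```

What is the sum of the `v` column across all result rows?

95

Base: v=23, total=23.
Iteration 1: 23 > -3 holds -> v = 23 - 3 = 20, total = 23 + 20 = 43.
Iteration 2: 20 > -3 holds -> v = 20 - 3 = 17, total = 43 + 17 = 60.
Iteration 3: 17 > -3 holds -> v = 17 - 3 = 14, total = 60 + 14 = 74.
Iteration 4: 14 > -3 holds -> v = 14 - 3 = 11, total = 74 + 11 = 85.
Iteration 5: 11 > -3 holds -> v = 11 - 3 = 8, total = 85 + 8 = 93.
Iteration 6: 8 > -3 holds -> v = 8 - 3 = 5, total = 93 + 5 = 98.
Iteration 7: 5 > -3 holds -> v = 5 - 3 = 2, total = 98 + 2 = 100.
Iteration 8: 2 > -3 holds -> v = 2 - 3 = -1, total = 100 + -1 = 99.
Iteration 9: -1 > -3 holds -> v = -1 - 3 = -4, total = 99 + -4 = 95.
Iteration 10: -4 > -3 fails; recursion stops.
SUM(v) = 23 + 20 + 17 + 14 + 11 + 8 + 5 + 2 + -1 + -4 = 95.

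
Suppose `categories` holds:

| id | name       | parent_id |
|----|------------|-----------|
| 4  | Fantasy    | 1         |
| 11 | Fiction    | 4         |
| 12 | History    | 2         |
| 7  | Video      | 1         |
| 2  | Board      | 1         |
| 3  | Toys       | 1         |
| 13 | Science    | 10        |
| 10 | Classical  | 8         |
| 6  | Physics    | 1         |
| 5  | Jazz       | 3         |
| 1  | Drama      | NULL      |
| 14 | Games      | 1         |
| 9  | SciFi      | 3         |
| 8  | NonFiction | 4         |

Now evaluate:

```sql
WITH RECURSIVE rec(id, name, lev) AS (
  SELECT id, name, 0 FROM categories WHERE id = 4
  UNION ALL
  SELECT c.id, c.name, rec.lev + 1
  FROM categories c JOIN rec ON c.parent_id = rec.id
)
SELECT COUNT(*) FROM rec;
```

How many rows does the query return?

Base: id=4 (Fantasy) at lev 0.
Iteration 1: rows with parent_id in {4} -> NonFiction (id 8, lev 1), Fiction (id 11, lev 1).
Iteration 2: rows with parent_id in {8,11} -> Classical (id 10, lev 2).
Iteration 3: rows with parent_id in {10} -> Science (id 13, lev 3).
Iteration 4: no rows with parent_id in {13}; recursion stops.
Total rows emitted: 5.

5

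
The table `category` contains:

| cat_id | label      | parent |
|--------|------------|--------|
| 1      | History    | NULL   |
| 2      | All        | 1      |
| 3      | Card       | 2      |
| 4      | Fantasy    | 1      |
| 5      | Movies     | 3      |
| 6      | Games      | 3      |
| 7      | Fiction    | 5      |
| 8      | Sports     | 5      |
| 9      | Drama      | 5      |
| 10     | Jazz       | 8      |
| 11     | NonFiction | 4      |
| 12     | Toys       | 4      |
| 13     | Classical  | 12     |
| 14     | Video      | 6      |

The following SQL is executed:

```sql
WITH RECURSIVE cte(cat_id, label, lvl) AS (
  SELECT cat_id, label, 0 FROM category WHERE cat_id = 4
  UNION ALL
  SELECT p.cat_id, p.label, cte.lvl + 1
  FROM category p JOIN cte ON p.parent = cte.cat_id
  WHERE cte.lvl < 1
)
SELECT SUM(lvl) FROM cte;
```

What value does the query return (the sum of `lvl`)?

Base: cat_id=4 (Fantasy) at lvl 0.
Iteration 1: rows with parent in {4} -> NonFiction (id 11, lvl 1), Toys (id 12, lvl 1).
Iteration 2: lvl < 1 fails for all current rows; recursion stops.
SUM(lvl) = 0 + 1 + 1 = 2.

2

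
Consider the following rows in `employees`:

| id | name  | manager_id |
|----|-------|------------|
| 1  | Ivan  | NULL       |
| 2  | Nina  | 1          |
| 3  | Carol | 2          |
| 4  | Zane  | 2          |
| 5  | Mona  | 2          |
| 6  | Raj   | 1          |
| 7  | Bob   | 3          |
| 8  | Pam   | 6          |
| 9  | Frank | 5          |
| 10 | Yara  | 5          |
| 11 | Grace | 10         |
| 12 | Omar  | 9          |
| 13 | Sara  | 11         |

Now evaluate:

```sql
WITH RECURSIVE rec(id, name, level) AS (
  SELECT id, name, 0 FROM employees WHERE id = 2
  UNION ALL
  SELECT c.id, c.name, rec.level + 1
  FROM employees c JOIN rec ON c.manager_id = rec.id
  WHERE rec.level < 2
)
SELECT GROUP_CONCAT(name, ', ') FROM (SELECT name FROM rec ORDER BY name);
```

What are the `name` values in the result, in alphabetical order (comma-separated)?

Bob, Carol, Frank, Mona, Nina, Yara, Zane

Base: id=2 (Nina) at level 0.
Iteration 1: rows with manager_id in {2} -> Carol (id 3, level 1), Zane (id 4, level 1), Mona (id 5, level 1).
Iteration 2: rows with manager_id in {3,4,5} -> Bob (id 7, level 2), Frank (id 9, level 2), Yara (id 10, level 2).
Iteration 3: level < 2 fails for all current rows; recursion stops.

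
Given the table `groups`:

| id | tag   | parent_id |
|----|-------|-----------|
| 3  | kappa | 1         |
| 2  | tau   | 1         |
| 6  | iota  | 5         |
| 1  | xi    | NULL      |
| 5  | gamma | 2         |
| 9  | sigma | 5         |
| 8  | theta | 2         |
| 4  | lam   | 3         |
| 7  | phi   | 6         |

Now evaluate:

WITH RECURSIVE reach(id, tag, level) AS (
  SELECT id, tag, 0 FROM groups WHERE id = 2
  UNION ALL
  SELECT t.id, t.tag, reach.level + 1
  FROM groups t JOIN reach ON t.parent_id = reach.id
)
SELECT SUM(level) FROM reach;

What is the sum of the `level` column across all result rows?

Base: id=2 (tau) at level 0.
Iteration 1: rows with parent_id in {2} -> gamma (id 5, level 1), theta (id 8, level 1).
Iteration 2: rows with parent_id in {5,8} -> iota (id 6, level 2), sigma (id 9, level 2).
Iteration 3: rows with parent_id in {6,9} -> phi (id 7, level 3).
Iteration 4: no rows with parent_id in {7}; recursion stops.
SUM(level) = 0 + 1 + 1 + 2 + 2 + 3 = 9.

9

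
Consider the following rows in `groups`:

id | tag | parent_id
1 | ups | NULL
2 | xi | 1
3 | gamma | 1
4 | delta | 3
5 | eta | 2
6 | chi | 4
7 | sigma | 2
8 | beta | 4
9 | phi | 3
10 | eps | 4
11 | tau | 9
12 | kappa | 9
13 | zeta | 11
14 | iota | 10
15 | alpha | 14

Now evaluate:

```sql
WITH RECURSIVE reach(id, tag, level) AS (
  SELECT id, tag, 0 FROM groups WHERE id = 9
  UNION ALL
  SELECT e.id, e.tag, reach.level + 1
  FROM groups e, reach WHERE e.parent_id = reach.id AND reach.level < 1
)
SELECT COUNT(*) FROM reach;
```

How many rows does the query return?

3

Base: id=9 (phi) at level 0.
Iteration 1: rows with parent_id in {9} -> tau (id 11, level 1), kappa (id 12, level 1).
Iteration 2: level < 1 fails for all current rows; recursion stops.
Total rows emitted: 3.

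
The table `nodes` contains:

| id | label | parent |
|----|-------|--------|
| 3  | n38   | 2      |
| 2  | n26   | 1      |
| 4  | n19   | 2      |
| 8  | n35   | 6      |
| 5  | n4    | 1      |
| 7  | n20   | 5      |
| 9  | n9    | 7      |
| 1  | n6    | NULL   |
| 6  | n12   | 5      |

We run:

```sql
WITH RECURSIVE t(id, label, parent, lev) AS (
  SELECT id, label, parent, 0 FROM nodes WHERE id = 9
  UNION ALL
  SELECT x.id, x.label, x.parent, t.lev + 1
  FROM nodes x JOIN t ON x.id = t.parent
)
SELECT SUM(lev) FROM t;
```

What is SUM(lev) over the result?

Base: id=9 (n9), parent=7, lev 0.
Iteration 1: join on id=7 -> n20 (id 7, parent=5, lev 1).
Iteration 2: join on id=5 -> n4 (id 5, parent=1, lev 2).
Iteration 3: join on id=1 -> n6 (id 1, parent=NULL, lev 3).
Iteration 4: parent is NULL; no match; recursion stops.
SUM(lev) = 0 + 1 + 2 + 3 = 6.

6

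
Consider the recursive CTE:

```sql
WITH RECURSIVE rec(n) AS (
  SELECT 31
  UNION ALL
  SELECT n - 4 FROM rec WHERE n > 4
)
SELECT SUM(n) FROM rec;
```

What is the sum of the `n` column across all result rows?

136

Base: n=31.
Iteration 1: 31 > 4 holds -> n = 31 - 4 = 27.
Iteration 2: 27 > 4 holds -> n = 27 - 4 = 23.
Iteration 3: 23 > 4 holds -> n = 23 - 4 = 19.
Iteration 4: 19 > 4 holds -> n = 19 - 4 = 15.
Iteration 5: 15 > 4 holds -> n = 15 - 4 = 11.
Iteration 6: 11 > 4 holds -> n = 11 - 4 = 7.
Iteration 7: 7 > 4 holds -> n = 7 - 4 = 3.
Iteration 8: 3 > 4 fails; recursion stops.
SUM(n) = 31 + 27 + 23 + 19 + 15 + 11 + 7 + 3 = 136.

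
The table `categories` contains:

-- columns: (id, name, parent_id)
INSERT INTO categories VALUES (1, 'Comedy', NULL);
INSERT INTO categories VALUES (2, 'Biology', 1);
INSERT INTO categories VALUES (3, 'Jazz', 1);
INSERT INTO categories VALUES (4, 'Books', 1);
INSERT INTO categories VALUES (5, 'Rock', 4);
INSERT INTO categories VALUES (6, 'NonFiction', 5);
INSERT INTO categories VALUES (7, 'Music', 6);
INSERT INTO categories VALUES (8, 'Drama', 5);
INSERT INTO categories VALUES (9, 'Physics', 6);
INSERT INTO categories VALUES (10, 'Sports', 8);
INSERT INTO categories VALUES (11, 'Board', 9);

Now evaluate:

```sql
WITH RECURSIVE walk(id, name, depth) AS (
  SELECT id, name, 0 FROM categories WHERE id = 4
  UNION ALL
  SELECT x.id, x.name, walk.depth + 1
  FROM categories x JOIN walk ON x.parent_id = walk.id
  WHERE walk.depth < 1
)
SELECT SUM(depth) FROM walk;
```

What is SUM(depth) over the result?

Base: id=4 (Books) at depth 0.
Iteration 1: rows with parent_id in {4} -> Rock (id 5, depth 1).
Iteration 2: depth < 1 fails for all current rows; recursion stops.
SUM(depth) = 0 + 1 = 1.

1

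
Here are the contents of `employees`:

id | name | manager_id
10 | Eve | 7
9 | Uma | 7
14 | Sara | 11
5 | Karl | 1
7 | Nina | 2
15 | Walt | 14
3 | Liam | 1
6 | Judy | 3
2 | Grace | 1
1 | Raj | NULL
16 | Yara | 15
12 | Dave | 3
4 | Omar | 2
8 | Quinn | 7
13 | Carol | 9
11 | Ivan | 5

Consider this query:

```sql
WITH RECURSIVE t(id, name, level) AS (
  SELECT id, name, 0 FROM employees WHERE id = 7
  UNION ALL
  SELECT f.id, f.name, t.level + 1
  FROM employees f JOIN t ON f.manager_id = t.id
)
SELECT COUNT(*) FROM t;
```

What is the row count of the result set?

5

Base: id=7 (Nina) at level 0.
Iteration 1: rows with manager_id in {7} -> Quinn (id 8, level 1), Uma (id 9, level 1), Eve (id 10, level 1).
Iteration 2: rows with manager_id in {8,9,10} -> Carol (id 13, level 2).
Iteration 3: no rows with manager_id in {13}; recursion stops.
Total rows emitted: 5.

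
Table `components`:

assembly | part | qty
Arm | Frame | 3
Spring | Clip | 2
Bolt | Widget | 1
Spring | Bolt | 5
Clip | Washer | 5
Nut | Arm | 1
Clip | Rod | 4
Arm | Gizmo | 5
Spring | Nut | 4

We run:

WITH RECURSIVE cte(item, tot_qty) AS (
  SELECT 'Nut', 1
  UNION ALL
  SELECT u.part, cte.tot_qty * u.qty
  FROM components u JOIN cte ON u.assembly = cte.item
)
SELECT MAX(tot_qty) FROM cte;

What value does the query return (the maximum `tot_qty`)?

5

Base: (Nut, tot_qty=1).
Iteration 1: components of {Nut} -> Arm = 1*1 = 1.
Iteration 2: components of {Arm} -> Frame = 1*3 = 3, Gizmo = 1*5 = 5.
Iteration 3: no further components; recursion stops.
tot_qty values: 1, 1, 3, 5; the maximum is 5.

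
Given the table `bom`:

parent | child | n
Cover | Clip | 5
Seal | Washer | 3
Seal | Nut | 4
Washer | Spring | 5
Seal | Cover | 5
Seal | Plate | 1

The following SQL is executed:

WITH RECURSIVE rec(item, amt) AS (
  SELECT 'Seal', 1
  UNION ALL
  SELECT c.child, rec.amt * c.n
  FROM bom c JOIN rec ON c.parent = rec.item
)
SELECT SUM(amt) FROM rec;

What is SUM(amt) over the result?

54

Base: (Seal, amt=1).
Iteration 1: components of {Seal} -> Cover = 1*5 = 5, Nut = 1*4 = 4, Plate = 1*1 = 1, Washer = 1*3 = 3.
Iteration 2: components of {Cover,Nut,Plate,Washer} -> Clip = 5*5 = 25, Spring = 3*5 = 15.
Iteration 3: no further components; recursion stops.
SUM(amt) = 1 + 1 + 3 + 5 + 4 + 15 + 25 = 54.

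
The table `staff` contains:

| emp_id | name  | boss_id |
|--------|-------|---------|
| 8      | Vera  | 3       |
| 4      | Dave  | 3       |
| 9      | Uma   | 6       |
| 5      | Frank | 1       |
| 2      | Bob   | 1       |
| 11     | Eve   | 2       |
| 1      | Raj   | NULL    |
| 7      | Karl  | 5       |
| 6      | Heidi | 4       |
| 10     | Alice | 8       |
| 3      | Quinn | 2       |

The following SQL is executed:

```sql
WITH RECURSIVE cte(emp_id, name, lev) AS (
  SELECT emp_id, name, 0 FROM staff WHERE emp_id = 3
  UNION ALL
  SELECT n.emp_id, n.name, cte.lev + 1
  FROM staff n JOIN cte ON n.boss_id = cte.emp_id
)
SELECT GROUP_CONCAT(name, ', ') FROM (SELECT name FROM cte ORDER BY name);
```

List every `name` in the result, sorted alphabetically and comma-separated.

Base: emp_id=3 (Quinn) at lev 0.
Iteration 1: rows with boss_id in {3} -> Dave (id 4, lev 1), Vera (id 8, lev 1).
Iteration 2: rows with boss_id in {4,8} -> Heidi (id 6, lev 2), Alice (id 10, lev 2).
Iteration 3: rows with boss_id in {6,10} -> Uma (id 9, lev 3).
Iteration 4: no rows with boss_id in {9}; recursion stops.

Alice, Dave, Heidi, Quinn, Uma, Vera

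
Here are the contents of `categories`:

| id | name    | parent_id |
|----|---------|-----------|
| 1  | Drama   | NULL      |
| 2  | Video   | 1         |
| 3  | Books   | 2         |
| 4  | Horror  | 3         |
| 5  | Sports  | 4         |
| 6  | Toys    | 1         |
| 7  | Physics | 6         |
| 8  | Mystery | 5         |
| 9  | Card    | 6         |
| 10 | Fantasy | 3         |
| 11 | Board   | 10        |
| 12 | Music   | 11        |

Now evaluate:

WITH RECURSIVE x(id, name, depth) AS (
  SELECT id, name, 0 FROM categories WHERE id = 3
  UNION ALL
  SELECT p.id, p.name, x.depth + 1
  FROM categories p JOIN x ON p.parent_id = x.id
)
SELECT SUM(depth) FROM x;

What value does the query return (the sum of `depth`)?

Base: id=3 (Books) at depth 0.
Iteration 1: rows with parent_id in {3} -> Horror (id 4, depth 1), Fantasy (id 10, depth 1).
Iteration 2: rows with parent_id in {4,10} -> Sports (id 5, depth 2), Board (id 11, depth 2).
Iteration 3: rows with parent_id in {5,11} -> Mystery (id 8, depth 3), Music (id 12, depth 3).
Iteration 4: no rows with parent_id in {8,12}; recursion stops.
SUM(depth) = 0 + 1 + 1 + 2 + 2 + 3 + 3 = 12.

12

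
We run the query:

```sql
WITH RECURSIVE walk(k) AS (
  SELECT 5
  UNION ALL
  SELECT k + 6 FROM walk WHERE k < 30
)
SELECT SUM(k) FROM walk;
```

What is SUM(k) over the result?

Base: k=5.
Iteration 1: 5 < 30 holds -> k = 5 + 6 = 11.
Iteration 2: 11 < 30 holds -> k = 11 + 6 = 17.
Iteration 3: 17 < 30 holds -> k = 17 + 6 = 23.
Iteration 4: 23 < 30 holds -> k = 23 + 6 = 29.
Iteration 5: 29 < 30 holds -> k = 29 + 6 = 35.
Iteration 6: 35 < 30 fails; recursion stops.
SUM(k) = 5 + 11 + 17 + 23 + 29 + 35 = 120.

120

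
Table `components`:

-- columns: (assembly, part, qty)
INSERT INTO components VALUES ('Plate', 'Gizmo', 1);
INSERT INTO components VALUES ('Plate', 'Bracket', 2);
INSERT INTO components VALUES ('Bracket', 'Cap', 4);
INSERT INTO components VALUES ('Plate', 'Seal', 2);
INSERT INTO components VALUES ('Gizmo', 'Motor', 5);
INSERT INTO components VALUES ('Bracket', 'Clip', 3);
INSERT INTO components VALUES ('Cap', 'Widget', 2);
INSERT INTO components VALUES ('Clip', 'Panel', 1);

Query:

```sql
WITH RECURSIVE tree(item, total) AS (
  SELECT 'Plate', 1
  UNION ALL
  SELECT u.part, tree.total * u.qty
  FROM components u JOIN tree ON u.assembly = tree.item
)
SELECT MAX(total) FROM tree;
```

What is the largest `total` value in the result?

16

Base: (Plate, total=1).
Iteration 1: components of {Plate} -> Bracket = 1*2 = 2, Gizmo = 1*1 = 1, Seal = 1*2 = 2.
Iteration 2: components of {Bracket,Gizmo,Seal} -> Cap = 2*4 = 8, Clip = 2*3 = 6, Motor = 1*5 = 5.
Iteration 3: components of {Cap,Clip,Motor} -> Panel = 6*1 = 6, Widget = 8*2 = 16.
Iteration 4: no further components; recursion stops.
total values: 1, 1, 2, 2, 5, 8, 6, 16, 6; the maximum is 16.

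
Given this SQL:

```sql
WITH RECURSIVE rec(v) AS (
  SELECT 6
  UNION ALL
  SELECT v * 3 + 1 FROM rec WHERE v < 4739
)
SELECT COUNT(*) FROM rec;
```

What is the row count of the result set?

Base: v=6.
Iteration 1: 6 < 4739 holds -> v = 6 * 3 + 1 = 19.
Iteration 2: 19 < 4739 holds -> v = 19 * 3 + 1 = 58.
Iteration 3: 58 < 4739 holds -> v = 58 * 3 + 1 = 175.
Iteration 4: 175 < 4739 holds -> v = 175 * 3 + 1 = 526.
Iteration 5: 526 < 4739 holds -> v = 526 * 3 + 1 = 1579.
Iteration 6: 1579 < 4739 holds -> v = 1579 * 3 + 1 = 4738.
Iteration 7: 4738 < 4739 holds -> v = 4738 * 3 + 1 = 14215.
Iteration 8: 14215 < 4739 fails; recursion stops.
Total rows emitted: 8.

8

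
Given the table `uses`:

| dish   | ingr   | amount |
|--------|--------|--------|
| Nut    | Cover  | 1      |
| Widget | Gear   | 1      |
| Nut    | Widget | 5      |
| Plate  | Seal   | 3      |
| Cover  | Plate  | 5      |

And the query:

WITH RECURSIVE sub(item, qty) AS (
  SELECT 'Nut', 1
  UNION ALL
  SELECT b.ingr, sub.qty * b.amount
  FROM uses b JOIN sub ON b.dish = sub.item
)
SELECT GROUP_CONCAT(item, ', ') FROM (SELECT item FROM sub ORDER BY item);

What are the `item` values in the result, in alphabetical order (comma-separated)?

Base: (Nut, qty=1).
Iteration 1: components of {Nut} -> Cover = 1*1 = 1, Widget = 1*5 = 5.
Iteration 2: components of {Cover,Widget} -> Gear = 5*1 = 5, Plate = 1*5 = 5.
Iteration 3: components of {Gear,Plate} -> Seal = 5*3 = 15.
Iteration 4: no further components; recursion stops.

Cover, Gear, Nut, Plate, Seal, Widget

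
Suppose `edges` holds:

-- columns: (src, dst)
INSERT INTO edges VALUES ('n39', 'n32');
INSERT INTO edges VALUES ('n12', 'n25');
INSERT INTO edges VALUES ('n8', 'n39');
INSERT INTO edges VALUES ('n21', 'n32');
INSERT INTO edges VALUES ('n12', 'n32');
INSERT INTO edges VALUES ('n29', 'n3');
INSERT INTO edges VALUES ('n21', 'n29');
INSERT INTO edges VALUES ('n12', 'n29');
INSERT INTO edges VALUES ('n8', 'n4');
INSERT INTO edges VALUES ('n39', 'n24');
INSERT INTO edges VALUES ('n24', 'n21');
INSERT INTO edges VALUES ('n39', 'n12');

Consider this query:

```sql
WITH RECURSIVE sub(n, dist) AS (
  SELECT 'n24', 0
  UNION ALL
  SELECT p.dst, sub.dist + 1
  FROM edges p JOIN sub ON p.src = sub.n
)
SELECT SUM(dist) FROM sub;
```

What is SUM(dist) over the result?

8

Base: (n24, dist=0).
Iteration 1: edges from {n24} -> (n21, dist=1).
Iteration 2: edges from {n21} -> (n29, dist=2), (n32, dist=2).
Iteration 3: edges from {n29,n32} -> (n3, dist=3).
Iteration 4: no outgoing edges from {n3}; recursion stops.
SUM(dist) = 0 + 1 + 2 + 2 + 3 = 8.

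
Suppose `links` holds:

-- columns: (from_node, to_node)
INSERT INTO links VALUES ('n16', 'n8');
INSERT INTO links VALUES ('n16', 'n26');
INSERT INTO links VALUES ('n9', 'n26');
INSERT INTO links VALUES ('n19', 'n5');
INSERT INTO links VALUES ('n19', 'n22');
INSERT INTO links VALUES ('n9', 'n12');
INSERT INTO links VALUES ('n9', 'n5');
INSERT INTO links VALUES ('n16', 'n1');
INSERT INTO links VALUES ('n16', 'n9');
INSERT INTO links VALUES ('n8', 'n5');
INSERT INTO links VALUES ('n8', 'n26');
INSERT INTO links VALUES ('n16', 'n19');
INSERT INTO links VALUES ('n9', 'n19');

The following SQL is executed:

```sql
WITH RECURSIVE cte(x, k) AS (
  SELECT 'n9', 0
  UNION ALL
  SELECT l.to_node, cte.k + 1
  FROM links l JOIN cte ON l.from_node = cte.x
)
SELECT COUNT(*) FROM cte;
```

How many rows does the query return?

Base: (n9, k=0).
Iteration 1: edges from {n9} -> (n12, k=1), (n19, k=1), (n26, k=1), (n5, k=1).
Iteration 2: edges from {n12,n19,n26,n5} -> (n22, k=2), (n5, k=2).
Iteration 3: no outgoing edges from {n22,n5}; recursion stops.
Total rows emitted: 7.

7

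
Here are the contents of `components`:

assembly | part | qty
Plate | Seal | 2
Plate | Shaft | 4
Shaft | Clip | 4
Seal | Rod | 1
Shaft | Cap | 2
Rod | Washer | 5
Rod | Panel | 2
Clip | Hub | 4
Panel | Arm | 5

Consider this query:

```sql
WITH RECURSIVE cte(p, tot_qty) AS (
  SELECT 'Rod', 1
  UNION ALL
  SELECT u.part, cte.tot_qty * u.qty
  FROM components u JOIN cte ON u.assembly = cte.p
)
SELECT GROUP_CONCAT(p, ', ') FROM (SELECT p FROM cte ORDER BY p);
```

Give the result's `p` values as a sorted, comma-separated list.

Base: (Rod, tot_qty=1).
Iteration 1: components of {Rod} -> Panel = 1*2 = 2, Washer = 1*5 = 5.
Iteration 2: components of {Panel,Washer} -> Arm = 2*5 = 10.
Iteration 3: no further components; recursion stops.

Arm, Panel, Rod, Washer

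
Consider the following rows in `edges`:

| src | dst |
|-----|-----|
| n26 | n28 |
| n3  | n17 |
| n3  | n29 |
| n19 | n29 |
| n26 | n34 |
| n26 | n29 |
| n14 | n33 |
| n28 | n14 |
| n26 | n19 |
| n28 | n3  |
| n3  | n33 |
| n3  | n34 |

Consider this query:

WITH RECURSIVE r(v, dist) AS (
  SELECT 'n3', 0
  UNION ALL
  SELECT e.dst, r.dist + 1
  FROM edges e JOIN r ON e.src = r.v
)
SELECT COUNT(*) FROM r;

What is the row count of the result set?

5

Base: (n3, dist=0).
Iteration 1: edges from {n3} -> (n17, dist=1), (n29, dist=1), (n33, dist=1), (n34, dist=1).
Iteration 2: no outgoing edges from {n17,n29,n33,n34}; recursion stops.
Total rows emitted: 5.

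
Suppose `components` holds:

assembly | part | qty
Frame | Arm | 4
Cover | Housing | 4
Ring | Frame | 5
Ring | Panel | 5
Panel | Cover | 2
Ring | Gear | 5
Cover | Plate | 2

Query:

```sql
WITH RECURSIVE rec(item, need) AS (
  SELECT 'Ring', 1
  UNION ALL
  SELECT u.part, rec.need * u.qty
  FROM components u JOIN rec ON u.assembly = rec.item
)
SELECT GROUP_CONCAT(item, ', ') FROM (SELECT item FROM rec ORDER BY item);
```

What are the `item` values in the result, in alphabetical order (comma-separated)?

Base: (Ring, need=1).
Iteration 1: components of {Ring} -> Frame = 1*5 = 5, Gear = 1*5 = 5, Panel = 1*5 = 5.
Iteration 2: components of {Frame,Gear,Panel} -> Arm = 5*4 = 20, Cover = 5*2 = 10.
Iteration 3: components of {Arm,Cover} -> Housing = 10*4 = 40, Plate = 10*2 = 20.
Iteration 4: no further components; recursion stops.

Arm, Cover, Frame, Gear, Housing, Panel, Plate, Ring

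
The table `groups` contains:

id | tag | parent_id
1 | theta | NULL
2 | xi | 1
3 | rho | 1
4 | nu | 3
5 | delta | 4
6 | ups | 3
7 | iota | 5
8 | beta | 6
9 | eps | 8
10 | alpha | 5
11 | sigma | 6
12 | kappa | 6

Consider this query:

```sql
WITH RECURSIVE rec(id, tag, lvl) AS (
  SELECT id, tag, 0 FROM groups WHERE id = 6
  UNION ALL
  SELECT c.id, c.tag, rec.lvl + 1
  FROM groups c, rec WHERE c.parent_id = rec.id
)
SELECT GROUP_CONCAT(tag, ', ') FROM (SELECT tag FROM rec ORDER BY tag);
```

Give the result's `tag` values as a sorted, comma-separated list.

Base: id=6 (ups) at lvl 0.
Iteration 1: rows with parent_id in {6} -> beta (id 8, lvl 1), sigma (id 11, lvl 1), kappa (id 12, lvl 1).
Iteration 2: rows with parent_id in {8,11,12} -> eps (id 9, lvl 2).
Iteration 3: no rows with parent_id in {9}; recursion stops.

beta, eps, kappa, sigma, ups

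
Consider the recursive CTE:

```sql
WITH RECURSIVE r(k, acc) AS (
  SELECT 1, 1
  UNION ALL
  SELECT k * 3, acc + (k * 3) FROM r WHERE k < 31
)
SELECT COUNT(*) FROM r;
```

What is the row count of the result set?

5

Base: k=1, acc=1.
Iteration 1: 1 < 31 holds -> k = 1 * 3 = 3, acc = 1 + 3 = 4.
Iteration 2: 3 < 31 holds -> k = 3 * 3 = 9, acc = 4 + 9 = 13.
Iteration 3: 9 < 31 holds -> k = 9 * 3 = 27, acc = 13 + 27 = 40.
Iteration 4: 27 < 31 holds -> k = 27 * 3 = 81, acc = 40 + 81 = 121.
Iteration 5: 81 < 31 fails; recursion stops.
Total rows emitted: 5.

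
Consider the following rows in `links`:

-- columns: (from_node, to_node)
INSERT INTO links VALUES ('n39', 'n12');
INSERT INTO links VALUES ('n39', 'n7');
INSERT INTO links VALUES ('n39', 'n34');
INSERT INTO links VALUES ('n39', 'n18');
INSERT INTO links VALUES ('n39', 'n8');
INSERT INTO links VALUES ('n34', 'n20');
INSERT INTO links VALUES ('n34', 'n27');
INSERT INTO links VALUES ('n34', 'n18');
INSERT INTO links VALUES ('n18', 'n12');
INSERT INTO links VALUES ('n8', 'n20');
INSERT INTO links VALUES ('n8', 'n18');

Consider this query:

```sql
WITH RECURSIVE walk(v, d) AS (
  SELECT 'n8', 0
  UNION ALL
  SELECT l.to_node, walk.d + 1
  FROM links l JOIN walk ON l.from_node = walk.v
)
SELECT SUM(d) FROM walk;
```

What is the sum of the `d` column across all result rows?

Base: (n8, d=0).
Iteration 1: edges from {n8} -> (n18, d=1), (n20, d=1).
Iteration 2: edges from {n18,n20} -> (n12, d=2).
Iteration 3: no outgoing edges from {n12}; recursion stops.
SUM(d) = 0 + 1 + 1 + 2 = 4.

4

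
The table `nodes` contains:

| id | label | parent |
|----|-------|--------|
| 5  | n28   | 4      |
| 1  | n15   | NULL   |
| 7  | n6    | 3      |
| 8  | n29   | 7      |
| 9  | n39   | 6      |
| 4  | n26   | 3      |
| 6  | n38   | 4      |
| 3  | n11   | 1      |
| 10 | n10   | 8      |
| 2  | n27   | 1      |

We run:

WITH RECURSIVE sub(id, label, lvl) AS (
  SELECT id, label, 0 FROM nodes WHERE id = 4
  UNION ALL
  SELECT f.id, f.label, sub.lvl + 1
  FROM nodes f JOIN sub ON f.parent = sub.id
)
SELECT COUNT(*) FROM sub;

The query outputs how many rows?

Base: id=4 (n26) at lvl 0.
Iteration 1: rows with parent in {4} -> n28 (id 5, lvl 1), n38 (id 6, lvl 1).
Iteration 2: rows with parent in {5,6} -> n39 (id 9, lvl 2).
Iteration 3: no rows with parent in {9}; recursion stops.
Total rows emitted: 4.

4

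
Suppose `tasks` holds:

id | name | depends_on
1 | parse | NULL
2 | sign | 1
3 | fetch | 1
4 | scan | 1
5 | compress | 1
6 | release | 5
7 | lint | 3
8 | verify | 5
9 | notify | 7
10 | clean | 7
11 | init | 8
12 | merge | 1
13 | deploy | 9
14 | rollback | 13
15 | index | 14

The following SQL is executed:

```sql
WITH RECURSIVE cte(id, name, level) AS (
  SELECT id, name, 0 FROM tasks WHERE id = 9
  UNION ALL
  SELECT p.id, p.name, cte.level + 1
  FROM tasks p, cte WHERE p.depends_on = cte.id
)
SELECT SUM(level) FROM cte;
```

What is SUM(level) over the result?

Base: id=9 (notify) at level 0.
Iteration 1: rows with depends_on in {9} -> deploy (id 13, level 1).
Iteration 2: rows with depends_on in {13} -> rollback (id 14, level 2).
Iteration 3: rows with depends_on in {14} -> index (id 15, level 3).
Iteration 4: no rows with depends_on in {15}; recursion stops.
SUM(level) = 0 + 1 + 2 + 3 = 6.

6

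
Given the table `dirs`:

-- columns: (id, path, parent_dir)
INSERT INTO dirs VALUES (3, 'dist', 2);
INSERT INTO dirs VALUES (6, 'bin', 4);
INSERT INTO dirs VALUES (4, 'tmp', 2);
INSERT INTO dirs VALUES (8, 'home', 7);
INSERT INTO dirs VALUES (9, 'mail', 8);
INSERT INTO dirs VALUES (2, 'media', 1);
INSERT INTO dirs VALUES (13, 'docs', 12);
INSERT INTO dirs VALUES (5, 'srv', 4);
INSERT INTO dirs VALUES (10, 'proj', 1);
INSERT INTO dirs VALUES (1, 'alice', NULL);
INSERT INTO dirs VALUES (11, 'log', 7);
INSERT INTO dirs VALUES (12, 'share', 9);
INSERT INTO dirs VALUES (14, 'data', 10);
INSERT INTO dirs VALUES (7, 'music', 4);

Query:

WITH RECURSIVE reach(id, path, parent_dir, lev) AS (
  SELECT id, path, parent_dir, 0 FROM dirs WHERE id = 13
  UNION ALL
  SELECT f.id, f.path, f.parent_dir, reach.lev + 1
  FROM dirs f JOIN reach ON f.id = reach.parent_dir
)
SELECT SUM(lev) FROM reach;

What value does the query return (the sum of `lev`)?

Base: id=13 (docs), parent_dir=12, lev 0.
Iteration 1: join on id=12 -> share (id 12, parent_dir=9, lev 1).
Iteration 2: join on id=9 -> mail (id 9, parent_dir=8, lev 2).
Iteration 3: join on id=8 -> home (id 8, parent_dir=7, lev 3).
Iteration 4: join on id=7 -> music (id 7, parent_dir=4, lev 4).
Iteration 5: join on id=4 -> tmp (id 4, parent_dir=2, lev 5).
Iteration 6: join on id=2 -> media (id 2, parent_dir=1, lev 6).
Iteration 7: join on id=1 -> alice (id 1, parent_dir=NULL, lev 7).
Iteration 8: parent_dir is NULL; no match; recursion stops.
SUM(lev) = 0 + 1 + 2 + 3 + 4 + 5 + 6 + 7 = 28.

28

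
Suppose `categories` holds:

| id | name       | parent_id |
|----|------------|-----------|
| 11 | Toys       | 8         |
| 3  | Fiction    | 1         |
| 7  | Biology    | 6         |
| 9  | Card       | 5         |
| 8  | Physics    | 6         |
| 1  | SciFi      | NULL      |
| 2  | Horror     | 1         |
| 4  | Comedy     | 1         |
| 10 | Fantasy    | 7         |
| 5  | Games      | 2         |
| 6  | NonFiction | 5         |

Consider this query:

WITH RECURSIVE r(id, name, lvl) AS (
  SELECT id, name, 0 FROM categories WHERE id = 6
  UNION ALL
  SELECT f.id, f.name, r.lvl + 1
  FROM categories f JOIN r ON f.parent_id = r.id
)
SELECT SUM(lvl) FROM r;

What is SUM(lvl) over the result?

Base: id=6 (NonFiction) at lvl 0.
Iteration 1: rows with parent_id in {6} -> Biology (id 7, lvl 1), Physics (id 8, lvl 1).
Iteration 2: rows with parent_id in {7,8} -> Fantasy (id 10, lvl 2), Toys (id 11, lvl 2).
Iteration 3: no rows with parent_id in {10,11}; recursion stops.
SUM(lvl) = 0 + 1 + 1 + 2 + 2 = 6.

6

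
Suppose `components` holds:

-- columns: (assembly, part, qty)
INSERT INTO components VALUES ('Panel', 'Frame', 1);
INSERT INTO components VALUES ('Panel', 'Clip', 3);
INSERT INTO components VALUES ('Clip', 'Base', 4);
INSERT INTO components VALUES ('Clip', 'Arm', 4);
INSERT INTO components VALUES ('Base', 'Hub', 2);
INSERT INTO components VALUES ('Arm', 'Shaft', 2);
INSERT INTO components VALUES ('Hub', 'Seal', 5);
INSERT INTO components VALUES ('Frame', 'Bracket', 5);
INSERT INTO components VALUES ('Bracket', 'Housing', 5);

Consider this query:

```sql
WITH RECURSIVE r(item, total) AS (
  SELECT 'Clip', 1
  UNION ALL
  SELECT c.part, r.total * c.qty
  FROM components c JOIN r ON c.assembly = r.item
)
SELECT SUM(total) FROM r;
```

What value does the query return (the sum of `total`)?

65

Base: (Clip, total=1).
Iteration 1: components of {Clip} -> Arm = 1*4 = 4, Base = 1*4 = 4.
Iteration 2: components of {Arm,Base} -> Hub = 4*2 = 8, Shaft = 4*2 = 8.
Iteration 3: components of {Hub,Shaft} -> Seal = 8*5 = 40.
Iteration 4: no further components; recursion stops.
SUM(total) = 1 + 4 + 4 + 8 + 8 + 40 = 65.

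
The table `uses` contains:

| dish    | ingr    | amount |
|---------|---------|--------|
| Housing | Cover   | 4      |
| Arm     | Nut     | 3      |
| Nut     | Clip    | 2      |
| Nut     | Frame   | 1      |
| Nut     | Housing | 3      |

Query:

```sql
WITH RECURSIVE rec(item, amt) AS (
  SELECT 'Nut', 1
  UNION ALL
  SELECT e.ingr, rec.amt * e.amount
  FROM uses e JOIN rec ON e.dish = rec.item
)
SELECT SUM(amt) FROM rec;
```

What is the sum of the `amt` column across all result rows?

Base: (Nut, amt=1).
Iteration 1: components of {Nut} -> Clip = 1*2 = 2, Frame = 1*1 = 1, Housing = 1*3 = 3.
Iteration 2: components of {Clip,Frame,Housing} -> Cover = 3*4 = 12.
Iteration 3: no further components; recursion stops.
SUM(amt) = 1 + 3 + 2 + 1 + 12 = 19.

19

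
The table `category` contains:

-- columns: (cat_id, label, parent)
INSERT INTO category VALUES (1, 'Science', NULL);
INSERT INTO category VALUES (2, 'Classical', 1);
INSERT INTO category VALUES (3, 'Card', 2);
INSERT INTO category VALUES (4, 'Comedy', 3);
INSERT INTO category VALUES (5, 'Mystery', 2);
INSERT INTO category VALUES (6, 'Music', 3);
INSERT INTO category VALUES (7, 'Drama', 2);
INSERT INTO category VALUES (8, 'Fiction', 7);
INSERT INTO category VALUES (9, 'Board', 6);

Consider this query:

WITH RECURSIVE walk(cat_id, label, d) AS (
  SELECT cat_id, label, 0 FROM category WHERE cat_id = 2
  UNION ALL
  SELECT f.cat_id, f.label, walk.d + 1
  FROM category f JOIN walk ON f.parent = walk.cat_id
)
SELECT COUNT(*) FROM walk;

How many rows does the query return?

8

Base: cat_id=2 (Classical) at d 0.
Iteration 1: rows with parent in {2} -> Card (id 3, d 1), Mystery (id 5, d 1), Drama (id 7, d 1).
Iteration 2: rows with parent in {3,5,7} -> Comedy (id 4, d 2), Music (id 6, d 2), Fiction (id 8, d 2).
Iteration 3: rows with parent in {4,6,8} -> Board (id 9, d 3).
Iteration 4: no rows with parent in {9}; recursion stops.
Total rows emitted: 8.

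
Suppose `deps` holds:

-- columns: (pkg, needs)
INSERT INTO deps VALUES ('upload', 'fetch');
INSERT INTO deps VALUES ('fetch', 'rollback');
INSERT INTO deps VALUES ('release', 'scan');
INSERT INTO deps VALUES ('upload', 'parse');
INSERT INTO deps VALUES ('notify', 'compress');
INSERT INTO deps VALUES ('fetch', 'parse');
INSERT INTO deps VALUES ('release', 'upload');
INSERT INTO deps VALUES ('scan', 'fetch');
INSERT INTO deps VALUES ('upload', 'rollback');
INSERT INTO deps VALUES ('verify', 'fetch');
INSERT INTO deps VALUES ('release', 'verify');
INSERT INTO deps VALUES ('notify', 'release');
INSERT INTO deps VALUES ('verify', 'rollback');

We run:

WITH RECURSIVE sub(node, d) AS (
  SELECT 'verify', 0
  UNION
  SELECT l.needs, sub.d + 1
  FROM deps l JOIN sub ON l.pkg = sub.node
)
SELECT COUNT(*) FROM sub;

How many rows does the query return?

5

Base: (verify, d=0).
Iteration 1: edges from {verify} -> (fetch, d=1), (rollback, d=1).
Iteration 2: edges from {fetch,rollback} -> (parse, d=2), (rollback, d=2).
Iteration 3: no outgoing edges from {parse,rollback}; recursion stops.
Total rows emitted: 5.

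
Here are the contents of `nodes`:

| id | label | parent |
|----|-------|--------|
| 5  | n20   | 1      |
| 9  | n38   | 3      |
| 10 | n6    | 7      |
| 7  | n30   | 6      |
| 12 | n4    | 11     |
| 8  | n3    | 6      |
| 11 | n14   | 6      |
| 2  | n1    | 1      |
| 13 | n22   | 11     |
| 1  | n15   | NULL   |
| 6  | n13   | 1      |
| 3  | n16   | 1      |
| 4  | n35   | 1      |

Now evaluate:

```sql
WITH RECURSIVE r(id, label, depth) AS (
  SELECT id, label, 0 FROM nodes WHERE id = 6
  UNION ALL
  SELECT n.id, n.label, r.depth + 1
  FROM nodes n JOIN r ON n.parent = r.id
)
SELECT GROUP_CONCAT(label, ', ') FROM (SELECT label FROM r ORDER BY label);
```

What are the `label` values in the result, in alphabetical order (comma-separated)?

Base: id=6 (n13) at depth 0.
Iteration 1: rows with parent in {6} -> n30 (id 7, depth 1), n3 (id 8, depth 1), n14 (id 11, depth 1).
Iteration 2: rows with parent in {7,8,11} -> n6 (id 10, depth 2), n4 (id 12, depth 2), n22 (id 13, depth 2).
Iteration 3: no rows with parent in {10,12,13}; recursion stops.

n13, n14, n22, n3, n30, n4, n6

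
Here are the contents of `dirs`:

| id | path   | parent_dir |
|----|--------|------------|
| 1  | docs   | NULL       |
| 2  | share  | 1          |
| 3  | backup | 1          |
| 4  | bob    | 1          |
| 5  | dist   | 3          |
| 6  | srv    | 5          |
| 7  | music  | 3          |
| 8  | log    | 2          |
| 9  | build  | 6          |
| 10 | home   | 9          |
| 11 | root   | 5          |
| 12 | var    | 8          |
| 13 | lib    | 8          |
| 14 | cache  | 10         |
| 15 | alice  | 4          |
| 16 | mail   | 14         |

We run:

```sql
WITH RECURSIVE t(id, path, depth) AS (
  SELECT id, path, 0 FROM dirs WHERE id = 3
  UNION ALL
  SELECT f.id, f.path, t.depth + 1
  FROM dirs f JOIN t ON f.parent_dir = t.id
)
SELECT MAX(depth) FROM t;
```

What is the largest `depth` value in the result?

Base: id=3 (backup) at depth 0.
Iteration 1: rows with parent_dir in {3} -> dist (id 5, depth 1), music (id 7, depth 1).
Iteration 2: rows with parent_dir in {5,7} -> srv (id 6, depth 2), root (id 11, depth 2).
Iteration 3: rows with parent_dir in {6,11} -> build (id 9, depth 3).
Iteration 4: rows with parent_dir in {9} -> home (id 10, depth 4).
Iteration 5: rows with parent_dir in {10} -> cache (id 14, depth 5).
Iteration 6: rows with parent_dir in {14} -> mail (id 16, depth 6).
Iteration 7: no rows with parent_dir in {16}; recursion stops.
depth values: 0, 1, 1, 2, 2, 3, 4, 5, 6; the maximum is 6.

6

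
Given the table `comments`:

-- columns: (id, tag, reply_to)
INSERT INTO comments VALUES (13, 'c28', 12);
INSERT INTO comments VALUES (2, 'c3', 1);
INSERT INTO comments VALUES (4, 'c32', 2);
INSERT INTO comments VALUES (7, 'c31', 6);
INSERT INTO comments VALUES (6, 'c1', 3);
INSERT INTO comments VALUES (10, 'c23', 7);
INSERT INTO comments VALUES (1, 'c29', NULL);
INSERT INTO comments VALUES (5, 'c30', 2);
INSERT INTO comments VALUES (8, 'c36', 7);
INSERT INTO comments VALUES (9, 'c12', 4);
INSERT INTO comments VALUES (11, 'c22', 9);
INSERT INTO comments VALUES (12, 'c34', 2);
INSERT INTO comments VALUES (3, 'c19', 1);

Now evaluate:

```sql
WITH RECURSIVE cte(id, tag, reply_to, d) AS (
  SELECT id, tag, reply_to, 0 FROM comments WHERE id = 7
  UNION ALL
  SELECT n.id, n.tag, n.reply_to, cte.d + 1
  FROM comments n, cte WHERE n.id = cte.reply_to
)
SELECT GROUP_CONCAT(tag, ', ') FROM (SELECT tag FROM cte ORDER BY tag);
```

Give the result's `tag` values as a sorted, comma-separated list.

c1, c19, c29, c31

Base: id=7 (c31), reply_to=6, d 0.
Iteration 1: join on id=6 -> c1 (id 6, reply_to=3, d 1).
Iteration 2: join on id=3 -> c19 (id 3, reply_to=1, d 2).
Iteration 3: join on id=1 -> c29 (id 1, reply_to=NULL, d 3).
Iteration 4: reply_to is NULL; no match; recursion stops.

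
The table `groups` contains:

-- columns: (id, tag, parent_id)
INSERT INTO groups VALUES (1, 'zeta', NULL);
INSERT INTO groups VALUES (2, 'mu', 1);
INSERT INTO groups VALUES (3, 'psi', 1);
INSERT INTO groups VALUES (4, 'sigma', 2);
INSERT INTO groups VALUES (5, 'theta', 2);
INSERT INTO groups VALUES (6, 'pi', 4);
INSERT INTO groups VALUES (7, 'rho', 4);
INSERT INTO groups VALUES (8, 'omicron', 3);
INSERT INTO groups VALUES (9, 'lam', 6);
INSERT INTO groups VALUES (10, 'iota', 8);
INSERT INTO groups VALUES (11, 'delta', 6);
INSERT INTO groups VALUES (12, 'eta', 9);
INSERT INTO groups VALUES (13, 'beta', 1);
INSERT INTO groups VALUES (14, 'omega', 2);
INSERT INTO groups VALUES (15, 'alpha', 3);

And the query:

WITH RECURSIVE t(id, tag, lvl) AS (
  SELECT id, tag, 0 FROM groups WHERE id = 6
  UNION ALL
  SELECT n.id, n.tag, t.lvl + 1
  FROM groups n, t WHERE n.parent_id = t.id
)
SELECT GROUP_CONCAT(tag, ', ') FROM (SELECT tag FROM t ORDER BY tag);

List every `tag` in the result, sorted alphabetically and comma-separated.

Base: id=6 (pi) at lvl 0.
Iteration 1: rows with parent_id in {6} -> lam (id 9, lvl 1), delta (id 11, lvl 1).
Iteration 2: rows with parent_id in {9,11} -> eta (id 12, lvl 2).
Iteration 3: no rows with parent_id in {12}; recursion stops.

delta, eta, lam, pi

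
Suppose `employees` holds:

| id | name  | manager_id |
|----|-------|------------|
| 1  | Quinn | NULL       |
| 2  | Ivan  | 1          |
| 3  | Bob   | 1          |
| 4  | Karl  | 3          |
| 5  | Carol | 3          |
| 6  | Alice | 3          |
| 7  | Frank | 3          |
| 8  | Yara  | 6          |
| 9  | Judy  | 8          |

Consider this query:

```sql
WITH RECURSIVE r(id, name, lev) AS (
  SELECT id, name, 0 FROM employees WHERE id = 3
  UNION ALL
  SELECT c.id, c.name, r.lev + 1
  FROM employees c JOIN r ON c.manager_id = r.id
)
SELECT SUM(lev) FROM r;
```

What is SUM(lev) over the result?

9

Base: id=3 (Bob) at lev 0.
Iteration 1: rows with manager_id in {3} -> Karl (id 4, lev 1), Carol (id 5, lev 1), Alice (id 6, lev 1), Frank (id 7, lev 1).
Iteration 2: rows with manager_id in {4,5,6,7} -> Yara (id 8, lev 2).
Iteration 3: rows with manager_id in {8} -> Judy (id 9, lev 3).
Iteration 4: no rows with manager_id in {9}; recursion stops.
SUM(lev) = 0 + 1 + 1 + 1 + 1 + 2 + 3 = 9.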